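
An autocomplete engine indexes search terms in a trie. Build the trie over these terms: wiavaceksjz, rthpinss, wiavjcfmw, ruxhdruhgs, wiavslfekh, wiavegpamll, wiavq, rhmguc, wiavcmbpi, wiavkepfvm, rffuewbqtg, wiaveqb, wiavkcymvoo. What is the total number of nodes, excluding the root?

Insert word by word; a character creates a node only if that edge doesn't already exist:
  "wiavaceksjz" → 11 new (w, i, a, v, a, c, e, k, s, j, z)
  "rthpinss" → 8 new (r, t, h, p, i, n, s, s)
  "wiavjcfmw" → prefix "wiav" already present; 5 new (j, c, f, m, w)
  "ruxhdruhgs" → prefix "r" already present; 9 new (u, x, h, d, r, u, h, g, s)
  "wiavslfekh" → prefix "wiav" already present; 6 new (s, l, f, e, k, h)
  "wiavegpamll" → prefix "wiav" already present; 7 new (e, g, p, a, m, l, l)
  "wiavq" → prefix "wiav" already present; 1 new (q)
  "rhmguc" → prefix "r" already present; 5 new (h, m, g, u, c)
  "wiavcmbpi" → prefix "wiav" already present; 5 new (c, m, b, p, i)
  "wiavkepfvm" → prefix "wiav" already present; 6 new (k, e, p, f, v, m)
  "rffuewbqtg" → prefix "r" already present; 9 new (f, f, u, e, w, b, q, t, g)
  "wiaveqb" → prefix "wiave" already present; 2 new (q, b)
  "wiavkcymvoo" → prefix "wiavk" already present; 6 new (c, y, m, v, o, o)
Total nodes = 11 + 8 + 5 + 9 + 6 + 7 + 1 + 5 + 5 + 6 + 9 + 2 + 6 = 80

80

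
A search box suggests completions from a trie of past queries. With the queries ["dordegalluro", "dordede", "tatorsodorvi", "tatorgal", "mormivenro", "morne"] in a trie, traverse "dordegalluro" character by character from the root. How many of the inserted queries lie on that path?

1

Traverse "dordegalluro" character by character; count nodes along the way that are marked as word ends.
Prefixes of the query that are stored words: "dordegalluro"
Count: 1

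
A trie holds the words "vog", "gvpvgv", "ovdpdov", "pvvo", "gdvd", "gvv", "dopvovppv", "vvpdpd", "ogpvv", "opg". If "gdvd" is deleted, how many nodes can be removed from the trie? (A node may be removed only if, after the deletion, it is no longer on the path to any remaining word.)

Walk "gdvd" from the leaf back toward the root, removing each node that no remaining word uses.
The suffix "dvd" (3 nodes) is used only by "gdvd"; the node for "g" still has the child "v", so pruning stops there.
Nodes removed: 3

3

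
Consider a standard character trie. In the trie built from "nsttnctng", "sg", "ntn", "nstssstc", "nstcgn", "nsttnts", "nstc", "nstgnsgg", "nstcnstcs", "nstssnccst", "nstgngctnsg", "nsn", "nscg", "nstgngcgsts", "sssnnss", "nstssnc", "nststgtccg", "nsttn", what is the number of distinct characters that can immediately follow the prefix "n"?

2

The children of the "n" node are the distinct next characters among strings starting with "n".
Distinct next characters after "n": s, t.
That node has 2 child edges.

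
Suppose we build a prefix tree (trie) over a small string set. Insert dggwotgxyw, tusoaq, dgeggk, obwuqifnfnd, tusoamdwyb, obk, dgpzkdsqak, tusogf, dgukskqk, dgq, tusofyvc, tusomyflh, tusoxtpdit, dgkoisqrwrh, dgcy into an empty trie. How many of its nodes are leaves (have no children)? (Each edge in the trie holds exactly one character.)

15

A leaf is a node with no children — equivalently, the end of a word that is not a proper prefix of any other stored word.
Those words: "dgcy", "dgeggk", "dggwotgxyw", "dgkoisqrwrh", "dgpzkdsqak", "dgq", "dgukskqk", "obk", "obwuqifnfnd", "tusoamdwyb", "tusoaq", "tusofyvc", "tusogf", "tusomyflh", "tusoxtpdit"
Leaf count: 15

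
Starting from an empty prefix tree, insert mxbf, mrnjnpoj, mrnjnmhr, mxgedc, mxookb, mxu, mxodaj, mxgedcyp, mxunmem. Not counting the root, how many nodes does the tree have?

32

Insert word by word; a character creates a node only if that edge doesn't already exist:
  "mxbf" → 4 new (m, x, b, f)
  "mrnjnpoj" → prefix "m" already present; 7 new (r, n, j, n, p, o, j)
  "mrnjnmhr" → prefix "mrnjn" already present; 3 new (m, h, r)
  "mxgedc" → prefix "mx" already present; 4 new (g, e, d, c)
  "mxookb" → prefix "mx" already present; 4 new (o, o, k, b)
  "mxu" → prefix "mx" already present; 1 new (u)
  "mxodaj" → prefix "mxo" already present; 3 new (d, a, j)
  "mxgedcyp" → prefix "mxgedc" already present; 2 new (y, p)
  "mxunmem" → prefix "mxu" already present; 4 new (n, m, e, m)
Total nodes = 4 + 7 + 3 + 4 + 4 + 1 + 3 + 2 + 4 = 32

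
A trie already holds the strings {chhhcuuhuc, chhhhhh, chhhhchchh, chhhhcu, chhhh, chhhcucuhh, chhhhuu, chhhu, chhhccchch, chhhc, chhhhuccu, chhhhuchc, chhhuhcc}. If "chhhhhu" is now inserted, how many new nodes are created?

Walking "chhhhhu" from the root, the first 6 characters ("chhhhh") follow existing edges; "u" is the first miss.
New nodes needed: |"chhhhhu"| − 6 = 7 − 6 = 1.

1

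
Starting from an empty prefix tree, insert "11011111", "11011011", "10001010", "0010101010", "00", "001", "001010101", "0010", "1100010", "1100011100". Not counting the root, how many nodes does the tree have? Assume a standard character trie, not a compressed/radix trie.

36

Trace insertions, counting only characters that open a new branch:
  "11011111" → 8 new (1, 1, 0, 1, 1, 1, 1, 1)
  "11011011" → prefix "11011" already present; 3 new (0, 1, 1)
  "10001010" → prefix "1" already present; 7 new (0, 0, 0, 1, 0, 1, 0)
  "0010101010" → 10 new (0, 0, 1, 0, 1, 0, 1, 0, 1, 0)
  "00" → prefix "00" already present; 0 new (none)
  "001" → prefix "001" already present; 0 new (none)
  "001010101" → prefix "001010101" already present; 0 new (none)
  "0010" → prefix "0010" already present; 0 new (none)
  "1100010" → prefix "110" already present; 4 new (0, 0, 1, 0)
  "1100011100" → prefix "110001" already present; 4 new (1, 1, 0, 0)
Total nodes = 8 + 3 + 7 + 10 + 0 + 0 + 0 + 0 + 4 + 4 = 36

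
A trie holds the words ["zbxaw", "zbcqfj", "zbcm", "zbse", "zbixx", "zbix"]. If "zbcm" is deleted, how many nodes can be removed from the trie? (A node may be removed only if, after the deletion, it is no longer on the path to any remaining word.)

Walk "zbcm" from the leaf back toward the root, removing each node that no remaining word uses.
The suffix "m" (1 node) is used only by "zbcm"; the node for "zbc" still has the child "q", so pruning stops there.
Nodes removed: 1

1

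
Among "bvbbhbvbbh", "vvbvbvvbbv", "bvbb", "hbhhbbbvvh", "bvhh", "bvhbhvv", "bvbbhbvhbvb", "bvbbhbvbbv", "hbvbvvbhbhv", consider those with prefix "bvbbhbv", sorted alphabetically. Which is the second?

DFS of the "bvbbhbv" subtree visits, in order: "bvbbhbvbbh", "bvbbhbvbbv", "bvbbhbvhbvb"
The 2nd is bvbbhbvbbv.

bvbbhbvbbv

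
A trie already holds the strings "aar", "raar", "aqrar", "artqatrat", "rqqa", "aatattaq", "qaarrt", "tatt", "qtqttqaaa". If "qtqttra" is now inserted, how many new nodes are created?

2

The longest prefix of "qtqttra" already in the trie is "qtqtt" (length 5).
Each of the 2 remaining characters creates one node.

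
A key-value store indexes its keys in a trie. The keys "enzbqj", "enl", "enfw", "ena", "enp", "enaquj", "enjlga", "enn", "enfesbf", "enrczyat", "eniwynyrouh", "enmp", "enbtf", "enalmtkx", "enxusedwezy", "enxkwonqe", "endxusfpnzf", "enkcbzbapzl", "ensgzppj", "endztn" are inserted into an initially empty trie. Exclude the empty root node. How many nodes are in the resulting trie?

90

Insert word by word; a character creates a node only if that edge doesn't already exist:
  "enzbqj" → 6 new (e, n, z, b, q, j)
  "enl" → prefix "en" already present; 1 new (l)
  "enfw" → prefix "en" already present; 2 new (f, w)
  "ena" → prefix "en" already present; 1 new (a)
  "enp" → prefix "en" already present; 1 new (p)
  "enaquj" → prefix "ena" already present; 3 new (q, u, j)
  "enjlga" → prefix "en" already present; 4 new (j, l, g, a)
  "enn" → prefix "en" already present; 1 new (n)
  "enfesbf" → prefix "enf" already present; 4 new (e, s, b, f)
  "enrczyat" → prefix "en" already present; 6 new (r, c, z, y, a, t)
  "eniwynyrouh" → prefix "en" already present; 9 new (i, w, y, n, y, r, o, u, h)
  "enmp" → prefix "en" already present; 2 new (m, p)
  "enbtf" → prefix "en" already present; 3 new (b, t, f)
  "enalmtkx" → prefix "ena" already present; 5 new (l, m, t, k, x)
  "enxusedwezy" → prefix "en" already present; 9 new (x, u, s, e, d, w, e, z, y)
  "enxkwonqe" → prefix "enx" already present; 6 new (k, w, o, n, q, e)
  "endxusfpnzf" → prefix "en" already present; 9 new (d, x, u, s, f, p, n, z, f)
  "enkcbzbapzl" → prefix "en" already present; 9 new (k, c, b, z, b, a, p, z, l)
  "ensgzppj" → prefix "en" already present; 6 new (s, g, z, p, p, j)
  "endztn" → prefix "end" already present; 3 new (z, t, n)
Total nodes = 6 + 1 + 2 + 1 + 1 + 3 + 4 + 1 + 4 + 6 + 9 + 2 + 3 + 5 + 9 + 6 + 9 + 9 + 6 + 3 = 90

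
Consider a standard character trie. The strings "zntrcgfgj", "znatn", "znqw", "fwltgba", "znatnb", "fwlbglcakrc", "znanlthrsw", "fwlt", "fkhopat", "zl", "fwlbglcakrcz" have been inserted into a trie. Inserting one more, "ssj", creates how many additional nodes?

3

"ssj" shares no prefix with any stored word, so all 3 characters open new nodes.
3 − 0 = 3 new nodes.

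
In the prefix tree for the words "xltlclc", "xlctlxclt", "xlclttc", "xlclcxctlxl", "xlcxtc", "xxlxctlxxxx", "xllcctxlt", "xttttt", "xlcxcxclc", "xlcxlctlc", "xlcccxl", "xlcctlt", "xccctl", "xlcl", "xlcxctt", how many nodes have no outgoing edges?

A leaf is a node with no children — equivalently, the end of a word that is not a proper prefix of any other stored word.
Those words: "xccctl", "xlcccxl", "xlcctlt", "xlclcxctlxl", "xlclttc", "xlctlxclt", "xlcxctt", "xlcxcxclc", "xlcxlctlc", "xlcxtc", "xllcctxlt", "xltlclc", "xttttt", "xxlxctlxxxx"
Leaf count: 14

14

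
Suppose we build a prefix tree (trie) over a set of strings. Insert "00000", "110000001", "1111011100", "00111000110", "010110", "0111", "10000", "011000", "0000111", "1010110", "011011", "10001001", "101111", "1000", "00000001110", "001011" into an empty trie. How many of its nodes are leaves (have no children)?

Leaves are exactly the stored words that no other stored word extends.
Those words: "00000001110", "0000111", "001011", "00111000110", "010110", "011000", "011011", "0111", "10000", "10001001", "1010110", "101111", "110000001", "1111011100"
Leaf count: 14

14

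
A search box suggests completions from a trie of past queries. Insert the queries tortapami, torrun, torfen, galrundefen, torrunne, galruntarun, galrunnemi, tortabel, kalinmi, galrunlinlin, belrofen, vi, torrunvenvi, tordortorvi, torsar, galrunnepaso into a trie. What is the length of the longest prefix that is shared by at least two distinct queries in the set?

The deepest shared node is where two words last agree before diverging.
"galrunnemi" and "galrunnepaso" agree on "galrunne" (8 characters) before diverging; nothing deeper is shared.
Longest shared-prefix length: 8

8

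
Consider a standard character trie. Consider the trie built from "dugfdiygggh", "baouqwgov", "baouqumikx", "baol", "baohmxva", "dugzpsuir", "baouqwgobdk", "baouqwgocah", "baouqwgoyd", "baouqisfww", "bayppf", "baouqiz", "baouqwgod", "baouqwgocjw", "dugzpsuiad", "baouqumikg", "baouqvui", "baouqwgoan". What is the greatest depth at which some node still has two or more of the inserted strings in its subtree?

9

Look for the deepest trie node that still has at least two words in its subtree.
e.g. "baouqumikg" and "baouqumikx" share the prefix "baouqumik" of length 9; no pair shares a longer one.
Longest shared-prefix length: 9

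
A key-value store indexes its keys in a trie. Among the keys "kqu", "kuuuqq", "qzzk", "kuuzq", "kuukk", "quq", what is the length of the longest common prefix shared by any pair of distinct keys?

Equivalently: take the maximum, over all pairs, of their longest common prefix length.
"kuukk" and "kuuuqq" agree on "kuu" (3 characters) before diverging; nothing deeper is shared.
Longest shared-prefix length: 3

3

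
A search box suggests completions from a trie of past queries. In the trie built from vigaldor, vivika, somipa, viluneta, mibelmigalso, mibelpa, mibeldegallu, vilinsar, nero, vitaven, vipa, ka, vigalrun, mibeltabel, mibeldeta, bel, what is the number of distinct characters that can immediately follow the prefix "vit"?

1

The children of the "vit" node are the distinct next characters among strings starting with "vit".
Characters that immediately follow "vit" among the stored strings: {a}.
That node has 1 child edge.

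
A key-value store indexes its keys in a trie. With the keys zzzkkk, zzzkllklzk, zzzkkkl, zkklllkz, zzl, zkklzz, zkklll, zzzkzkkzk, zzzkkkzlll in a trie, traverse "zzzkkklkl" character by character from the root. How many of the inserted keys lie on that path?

Traverse "zzzkkklkl" character by character; count nodes along the way that are marked as word ends.
Prefixes of the query that are stored words: "zzzkkk", "zzzkkkl"
Count: 2

2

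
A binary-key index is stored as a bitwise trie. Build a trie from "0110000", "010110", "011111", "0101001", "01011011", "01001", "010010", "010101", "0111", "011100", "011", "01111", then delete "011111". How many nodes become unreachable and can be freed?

1

After clearing the end-marker at "011111", prune upward until reaching a node still needed by another word.
The suffix "1" (1 node) is used only by "011111"; "01111" is itself a stored word, so pruning stops there.
Nodes removed: 1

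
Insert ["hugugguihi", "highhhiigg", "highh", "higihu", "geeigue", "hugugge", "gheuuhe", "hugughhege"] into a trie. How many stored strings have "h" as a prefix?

Traverse to the node for "h", then collect every word in that subtree.
Matches: "highh", "highhhiigg", "higihu", "hugugge", "hugugguihi", "hugughhege"
Count: 6

6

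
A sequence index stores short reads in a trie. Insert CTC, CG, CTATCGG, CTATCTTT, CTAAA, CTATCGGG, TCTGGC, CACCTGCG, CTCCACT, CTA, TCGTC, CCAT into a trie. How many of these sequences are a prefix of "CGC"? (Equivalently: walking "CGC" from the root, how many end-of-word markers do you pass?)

Traverse "CGC" character by character; count nodes along the way that are marked as word ends.
Prefixes of the query that are stored words: "CG"
Count: 1

1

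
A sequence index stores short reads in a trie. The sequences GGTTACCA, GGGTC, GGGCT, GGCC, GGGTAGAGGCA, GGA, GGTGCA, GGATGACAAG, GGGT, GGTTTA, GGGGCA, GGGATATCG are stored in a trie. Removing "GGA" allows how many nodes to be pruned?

0

Walk "GGA" from the leaf back toward the root, removing each node that no remaining word uses.
Every node on "GGA" is still needed (e.g. by "GGATGACAAG"), so nothing is freed.
Nodes removed: 0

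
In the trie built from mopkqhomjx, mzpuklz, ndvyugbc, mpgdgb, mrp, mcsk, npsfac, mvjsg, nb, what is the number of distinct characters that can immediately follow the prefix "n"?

3

The children of the "n" node are the distinct next characters among strings starting with "n".
Distinct next characters after "n": b, d, p.
That node has 3 child edges.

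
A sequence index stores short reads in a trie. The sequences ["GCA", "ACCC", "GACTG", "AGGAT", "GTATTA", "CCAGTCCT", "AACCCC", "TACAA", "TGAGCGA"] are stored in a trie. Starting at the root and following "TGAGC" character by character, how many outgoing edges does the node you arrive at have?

1

The children of the "TGAGC" node are the distinct next characters among strings starting with "TGAGC".
Distinct next characters after "TGAGC": G.
That node has 1 child edge.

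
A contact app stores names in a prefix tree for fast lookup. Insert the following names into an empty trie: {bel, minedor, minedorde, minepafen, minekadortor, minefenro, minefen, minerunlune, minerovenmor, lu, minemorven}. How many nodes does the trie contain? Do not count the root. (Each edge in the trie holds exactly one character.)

52

Trace insertions, counting only characters that open a new branch:
  "bel" → 3 new (b, e, l)
  "minedor" → 7 new (m, i, n, e, d, o, r)
  "minedorde" → prefix "minedor" already present; 2 new (d, e)
  "minepafen" → prefix "mine" already present; 5 new (p, a, f, e, n)
  "minekadortor" → prefix "mine" already present; 8 new (k, a, d, o, r, t, o, r)
  "minefenro" → prefix "mine" already present; 5 new (f, e, n, r, o)
  "minefen" → prefix "minefen" already present; 0 new (none)
  "minerunlune" → prefix "mine" already present; 7 new (r, u, n, l, u, n, e)
  "minerovenmor" → prefix "miner" already present; 7 new (o, v, e, n, m, o, r)
  "lu" → 2 new (l, u)
  "minemorven" → prefix "mine" already present; 6 new (m, o, r, v, e, n)
Total nodes = 3 + 7 + 2 + 5 + 8 + 5 + 0 + 7 + 7 + 2 + 6 = 52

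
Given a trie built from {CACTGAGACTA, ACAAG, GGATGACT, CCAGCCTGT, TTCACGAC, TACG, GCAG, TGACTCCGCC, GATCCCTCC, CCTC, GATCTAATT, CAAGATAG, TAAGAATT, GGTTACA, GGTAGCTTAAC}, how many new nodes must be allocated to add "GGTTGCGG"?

4

The longest prefix of "GGTTGCGG" already in the trie is "GGTT" (length 4).
So 8 − 4 = 4 new nodes.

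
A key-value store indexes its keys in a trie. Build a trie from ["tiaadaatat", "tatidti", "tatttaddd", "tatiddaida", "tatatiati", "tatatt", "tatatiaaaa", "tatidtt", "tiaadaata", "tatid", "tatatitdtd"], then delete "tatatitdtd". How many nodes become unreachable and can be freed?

4

A node on "tatatitdtd"'s path can go only if nothing else ends at it or branches off below it.
The suffix "tdtd" (4 nodes) is used only by "tatatitdtd"; the node for "tatati" still has the child "a", so pruning stops there.
Nodes removed: 4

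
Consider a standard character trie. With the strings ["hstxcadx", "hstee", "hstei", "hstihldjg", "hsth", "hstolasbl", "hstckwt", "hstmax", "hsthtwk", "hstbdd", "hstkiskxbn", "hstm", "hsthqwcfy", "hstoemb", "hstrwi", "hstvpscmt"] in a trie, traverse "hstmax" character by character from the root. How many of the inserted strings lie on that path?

2

Check each prefix of "hstmax" against the stored set — each match is an end-marker on the path.
Prefixes of the query that are stored words: "hstm", "hstmax"
Count: 2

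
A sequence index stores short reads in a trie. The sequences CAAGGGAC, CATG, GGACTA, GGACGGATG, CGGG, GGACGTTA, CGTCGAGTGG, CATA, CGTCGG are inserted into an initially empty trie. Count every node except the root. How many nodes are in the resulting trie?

37

For each word, the new-node count is its length minus the longest prefix already in the trie:
  "CAAGGGAC" → 8 new (C, A, A, G, G, G, A, C)
  "CATG" → prefix "CA" already present; 2 new (T, G)
  "GGACTA" → 6 new (G, G, A, C, T, A)
  "GGACGGATG" → prefix "GGAC" already present; 5 new (G, G, A, T, G)
  "CGGG" → prefix "C" already present; 3 new (G, G, G)
  "GGACGTTA" → prefix "GGACG" already present; 3 new (T, T, A)
  "CGTCGAGTGG" → prefix "CG" already present; 8 new (T, C, G, A, G, T, G, G)
  "CATA" → prefix "CAT" already present; 1 new (A)
  "CGTCGG" → prefix "CGTCG" already present; 1 new (G)
Total nodes = 8 + 2 + 6 + 5 + 3 + 3 + 8 + 1 + 1 = 37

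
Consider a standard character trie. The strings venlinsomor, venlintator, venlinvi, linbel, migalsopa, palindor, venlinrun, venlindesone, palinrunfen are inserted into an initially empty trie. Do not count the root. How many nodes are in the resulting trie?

56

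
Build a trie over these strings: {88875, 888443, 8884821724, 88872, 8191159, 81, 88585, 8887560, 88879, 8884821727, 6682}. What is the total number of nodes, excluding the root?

For each word, the new-node count is its length minus the longest prefix already in the trie:
  "88875" → 5 new (8, 8, 8, 7, 5)
  "888443" → prefix "888" already present; 3 new (4, 4, 3)
  "8884821724" → prefix "8884" already present; 6 new (8, 2, 1, 7, 2, 4)
  "88872" → prefix "8887" already present; 1 new (2)
  "8191159" → prefix "8" already present; 6 new (1, 9, 1, 1, 5, 9)
  "81" → prefix "81" already present; 0 new (none)
  "88585" → prefix "88" already present; 3 new (5, 8, 5)
  "8887560" → prefix "88875" already present; 2 new (6, 0)
  "88879" → prefix "8887" already present; 1 new (9)
  "8884821727" → prefix "888482172" already present; 1 new (7)
  "6682" → 4 new (6, 6, 8, 2)
Total nodes = 5 + 3 + 6 + 1 + 6 + 0 + 3 + 2 + 1 + 1 + 4 = 32

32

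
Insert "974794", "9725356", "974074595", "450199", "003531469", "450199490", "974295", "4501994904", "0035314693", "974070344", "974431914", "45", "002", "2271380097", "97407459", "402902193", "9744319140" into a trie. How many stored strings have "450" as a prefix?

Walk to "450"; the words in its subtree are exactly those with that prefix.
Matches: "450199", "450199490", "4501994904"
Count: 3

3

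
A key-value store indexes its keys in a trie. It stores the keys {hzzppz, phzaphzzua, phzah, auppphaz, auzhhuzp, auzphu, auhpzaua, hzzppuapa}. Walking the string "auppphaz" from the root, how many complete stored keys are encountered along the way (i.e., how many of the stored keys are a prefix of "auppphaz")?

Walk "auppphaz" from the root; an end-of-word marker is hit whenever a stored word is a prefix of "auppphaz".
Prefixes of the query that are stored words: "auppphaz"
Count: 1

1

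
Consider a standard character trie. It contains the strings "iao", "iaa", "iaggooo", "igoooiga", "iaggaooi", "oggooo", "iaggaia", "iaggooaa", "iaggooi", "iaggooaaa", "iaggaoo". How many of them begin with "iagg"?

Walk to "iagg"; the words in its subtree are exactly those with that prefix.
Matches: "iaggaia", "iaggaoo", "iaggaooi", "iaggooaa", "iaggooaaa", "iaggooi", "iaggooo"
Count: 7

7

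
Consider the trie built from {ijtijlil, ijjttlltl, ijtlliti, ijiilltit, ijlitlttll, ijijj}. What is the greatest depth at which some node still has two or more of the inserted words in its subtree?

3

Equivalently: take the maximum, over all pairs, of their longest common prefix length.
"ijiilltit" and "ijijj" agree on "iji" (3 characters) before diverging; nothing deeper is shared.
Longest shared-prefix length: 3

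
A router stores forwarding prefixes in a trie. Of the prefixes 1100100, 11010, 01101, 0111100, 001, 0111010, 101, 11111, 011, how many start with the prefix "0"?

5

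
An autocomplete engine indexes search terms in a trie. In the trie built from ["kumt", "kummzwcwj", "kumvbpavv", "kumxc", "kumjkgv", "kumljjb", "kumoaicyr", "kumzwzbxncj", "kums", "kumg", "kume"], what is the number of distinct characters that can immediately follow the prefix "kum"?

11

Walk "kum" from the root, arriving at one node.
Distinct next characters after "kum": e, g, j, l, m, o, s, t, v, x, z.
That node has 11 child edges.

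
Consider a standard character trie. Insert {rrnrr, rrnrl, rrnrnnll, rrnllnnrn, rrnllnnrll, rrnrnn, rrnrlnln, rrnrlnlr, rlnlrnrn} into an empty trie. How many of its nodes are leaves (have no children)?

7

Leaves are exactly the stored words that no other stored word extends.
Those words: "rlnlrnrn", "rrnllnnrll", "rrnllnnrn", "rrnrlnln", "rrnrlnlr", "rrnrnnll", "rrnrr"
Leaf count: 7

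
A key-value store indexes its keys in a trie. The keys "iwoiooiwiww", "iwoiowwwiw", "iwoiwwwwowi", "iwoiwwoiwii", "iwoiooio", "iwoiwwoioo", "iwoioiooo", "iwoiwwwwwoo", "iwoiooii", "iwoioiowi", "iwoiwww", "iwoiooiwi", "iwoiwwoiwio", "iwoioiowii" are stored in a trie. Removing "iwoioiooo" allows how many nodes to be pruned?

A node on "iwoioiooo"'s path can go only if nothing else ends at it or branches off below it.
The suffix "oo" (2 nodes) is used only by "iwoioiooo"; the node for "iwoioio" still has the child "w", so pruning stops there.
Nodes removed: 2

2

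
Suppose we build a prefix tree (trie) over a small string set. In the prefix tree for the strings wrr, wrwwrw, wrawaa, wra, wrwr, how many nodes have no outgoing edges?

4

Leaves are exactly the stored words that no other stored word extends.
Those words: "wrawaa", "wrr", "wrwr", "wrwwrw"
Leaf count: 4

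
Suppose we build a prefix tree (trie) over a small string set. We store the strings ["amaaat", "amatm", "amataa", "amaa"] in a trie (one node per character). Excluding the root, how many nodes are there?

Count nodes per top-level branch (shared prefixes stored once):
  'a'-branch (amaa, amaaat, amataa, amatm): 10 nodes
Sum: 10

10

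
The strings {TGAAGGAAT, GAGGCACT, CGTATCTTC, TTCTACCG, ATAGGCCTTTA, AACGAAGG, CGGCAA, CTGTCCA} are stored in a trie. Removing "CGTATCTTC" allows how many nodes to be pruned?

A node on "CGTATCTTC"'s path can go only if nothing else ends at it or branches off below it.
The suffix "TATCTTC" (7 nodes) is used only by "CGTATCTTC"; the node for "CG" still has the child "G", so pruning stops there.
Nodes removed: 7

7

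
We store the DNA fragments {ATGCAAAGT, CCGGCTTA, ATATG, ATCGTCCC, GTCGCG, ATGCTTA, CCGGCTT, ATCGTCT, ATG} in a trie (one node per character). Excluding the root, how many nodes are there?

Trace insertions, counting only characters that open a new branch:
  "ATGCAAAGT" → 9 new (A, T, G, C, A, A, A, G, T)
  "CCGGCTTA" → 8 new (C, C, G, G, C, T, T, A)
  "ATATG" → prefix "AT" already present; 3 new (A, T, G)
  "ATCGTCCC" → prefix "AT" already present; 6 new (C, G, T, C, C, C)
  "GTCGCG" → 6 new (G, T, C, G, C, G)
  "ATGCTTA" → prefix "ATGC" already present; 3 new (T, T, A)
  "CCGGCTT" → prefix "CCGGCTT" already present; 0 new (none)
  "ATCGTCT" → prefix "ATCGTC" already present; 1 new (T)
  "ATG" → prefix "ATG" already present; 0 new (none)
Total nodes = 9 + 8 + 3 + 6 + 6 + 3 + 0 + 1 + 0 = 36

36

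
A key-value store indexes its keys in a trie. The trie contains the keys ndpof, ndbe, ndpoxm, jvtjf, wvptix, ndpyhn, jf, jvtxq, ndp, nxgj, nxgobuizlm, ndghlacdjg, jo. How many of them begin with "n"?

8

Traverse to the node for "n", then collect every word in that subtree.
Words under "n": ndbe, ndghlacdjg, ndp, ndpof, ndpoxm, ndpyhn, nxgj, nxgobuizlm
Count: 8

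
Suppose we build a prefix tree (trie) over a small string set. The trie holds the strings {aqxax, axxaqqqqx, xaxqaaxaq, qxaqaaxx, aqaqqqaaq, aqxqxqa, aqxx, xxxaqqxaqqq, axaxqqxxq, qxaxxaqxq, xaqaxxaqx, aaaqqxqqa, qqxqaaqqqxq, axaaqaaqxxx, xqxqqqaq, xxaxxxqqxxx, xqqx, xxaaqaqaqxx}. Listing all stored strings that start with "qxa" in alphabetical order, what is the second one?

qxaxxaqxq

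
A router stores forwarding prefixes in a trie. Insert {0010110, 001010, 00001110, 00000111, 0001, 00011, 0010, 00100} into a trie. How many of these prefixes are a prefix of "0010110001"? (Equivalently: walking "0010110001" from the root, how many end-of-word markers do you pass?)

2

Traverse "0010110001" character by character; count nodes along the way that are marked as word ends.
Prefixes of the query that are stored words: "0010", "0010110"
Count: 2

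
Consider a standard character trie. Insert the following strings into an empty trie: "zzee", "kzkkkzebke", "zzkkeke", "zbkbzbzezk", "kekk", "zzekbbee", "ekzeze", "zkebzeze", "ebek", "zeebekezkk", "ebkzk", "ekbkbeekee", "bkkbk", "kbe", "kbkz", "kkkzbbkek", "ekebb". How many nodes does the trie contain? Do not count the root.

92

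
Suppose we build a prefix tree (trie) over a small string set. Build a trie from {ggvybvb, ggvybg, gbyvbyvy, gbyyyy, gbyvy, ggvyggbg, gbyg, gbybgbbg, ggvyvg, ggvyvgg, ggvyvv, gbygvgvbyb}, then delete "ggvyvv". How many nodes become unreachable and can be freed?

1

Walk "ggvyvv" from the leaf back toward the root, removing each node that no remaining word uses.
The suffix "v" (1 node) is used only by "ggvyvv"; the node for "ggvyv" still has the child "g", so pruning stops there.
Nodes removed: 1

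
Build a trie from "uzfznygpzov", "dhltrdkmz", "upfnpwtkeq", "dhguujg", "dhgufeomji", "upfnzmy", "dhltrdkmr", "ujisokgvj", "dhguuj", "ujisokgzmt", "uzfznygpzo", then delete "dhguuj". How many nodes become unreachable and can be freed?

Walk "dhguuj" from the leaf back toward the root, removing each node that no remaining word uses.
Every node on "dhguuj" is still needed (e.g. by "dhguujg"), so nothing is freed.
Nodes removed: 0

0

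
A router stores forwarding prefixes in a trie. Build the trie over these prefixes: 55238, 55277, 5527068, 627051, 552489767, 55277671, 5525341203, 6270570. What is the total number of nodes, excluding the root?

For each word, the new-node count is its length minus the longest prefix already in the trie:
  "55238" → 5 new (5, 5, 2, 3, 8)
  "55277" → prefix "552" already present; 2 new (7, 7)
  "5527068" → prefix "5527" already present; 3 new (0, 6, 8)
  "627051" → 6 new (6, 2, 7, 0, 5, 1)
  "552489767" → prefix "552" already present; 6 new (4, 8, 9, 7, 6, 7)
  "55277671" → prefix "55277" already present; 3 new (6, 7, 1)
  "5525341203" → prefix "552" already present; 7 new (5, 3, 4, 1, 2, 0, 3)
  "6270570" → prefix "62705" already present; 2 new (7, 0)
Total nodes = 5 + 2 + 3 + 6 + 6 + 3 + 7 + 2 = 34

34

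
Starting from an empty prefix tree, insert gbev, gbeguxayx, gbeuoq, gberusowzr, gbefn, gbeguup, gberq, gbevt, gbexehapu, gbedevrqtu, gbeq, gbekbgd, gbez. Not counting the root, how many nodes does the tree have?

45

Trace insertions, counting only characters that open a new branch:
  "gbev" → 4 new (g, b, e, v)
  "gbeguxayx" → prefix "gbe" already present; 6 new (g, u, x, a, y, x)
  "gbeuoq" → prefix "gbe" already present; 3 new (u, o, q)
  "gberusowzr" → prefix "gbe" already present; 7 new (r, u, s, o, w, z, r)
  "gbefn" → prefix "gbe" already present; 2 new (f, n)
  "gbeguup" → prefix "gbegu" already present; 2 new (u, p)
  "gberq" → prefix "gber" already present; 1 new (q)
  "gbevt" → prefix "gbev" already present; 1 new (t)
  "gbexehapu" → prefix "gbe" already present; 6 new (x, e, h, a, p, u)
  "gbedevrqtu" → prefix "gbe" already present; 7 new (d, e, v, r, q, t, u)
  "gbeq" → prefix "gbe" already present; 1 new (q)
  "gbekbgd" → prefix "gbe" already present; 4 new (k, b, g, d)
  "gbez" → prefix "gbe" already present; 1 new (z)
Total nodes = 4 + 6 + 3 + 7 + 2 + 2 + 1 + 1 + 6 + 7 + 1 + 4 + 1 = 45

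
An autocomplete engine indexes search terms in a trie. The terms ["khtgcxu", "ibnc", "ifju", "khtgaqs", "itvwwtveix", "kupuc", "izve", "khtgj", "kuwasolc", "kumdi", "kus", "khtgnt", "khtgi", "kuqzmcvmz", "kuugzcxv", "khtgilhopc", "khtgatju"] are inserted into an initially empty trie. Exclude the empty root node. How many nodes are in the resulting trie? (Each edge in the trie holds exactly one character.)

Count nodes per top-level branch (shared prefixes stored once):
  'i'-branch (ibnc, ifju, itvwwtveix, izve): 19 nodes
  'k'-branch (khtgaqs, khtgatju, khtgcxu, khtgi, khtgilhopc, khtgj, khtgnt, kumdi, kupuc, kuqzmcvmz, kus, kuugzcxv, kuwasolc): 49 nodes
Sum: 68

68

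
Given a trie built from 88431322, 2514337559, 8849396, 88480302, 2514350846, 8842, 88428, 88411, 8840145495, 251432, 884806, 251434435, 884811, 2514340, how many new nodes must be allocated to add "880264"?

Walking "880264" from the root, the first 2 characters ("88") follow existing edges; "0" is the first miss.
New nodes needed: |"880264"| − 2 = 6 − 2 = 4.

4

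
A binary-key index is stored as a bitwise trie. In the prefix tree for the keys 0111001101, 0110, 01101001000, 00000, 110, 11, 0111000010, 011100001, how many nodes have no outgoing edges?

5

Leaves are exactly the stored words that no other stored word extends.
Those words: "00000", "01101001000", "0111000010", "0111001101", "110"
Leaf count: 5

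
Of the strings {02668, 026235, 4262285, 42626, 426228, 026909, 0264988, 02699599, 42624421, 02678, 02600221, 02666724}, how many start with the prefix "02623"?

Filter for entries beginning with "02623":
Matches: "026235"
Count: 1

1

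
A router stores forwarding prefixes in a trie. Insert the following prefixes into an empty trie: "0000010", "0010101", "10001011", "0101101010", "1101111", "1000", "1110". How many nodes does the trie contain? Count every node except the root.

Trace insertions, counting only characters that open a new branch:
  "0000010" → 7 new (0, 0, 0, 0, 0, 1, 0)
  "0010101" → prefix "00" already present; 5 new (1, 0, 1, 0, 1)
  "10001011" → 8 new (1, 0, 0, 0, 1, 0, 1, 1)
  "0101101010" → prefix "0" already present; 9 new (1, 0, 1, 1, 0, 1, 0, 1, 0)
  "1101111" → prefix "1" already present; 6 new (1, 0, 1, 1, 1, 1)
  "1000" → prefix "1000" already present; 0 new (none)
  "1110" → prefix "11" already present; 2 new (1, 0)
Total nodes = 7 + 5 + 8 + 9 + 6 + 0 + 2 = 37

37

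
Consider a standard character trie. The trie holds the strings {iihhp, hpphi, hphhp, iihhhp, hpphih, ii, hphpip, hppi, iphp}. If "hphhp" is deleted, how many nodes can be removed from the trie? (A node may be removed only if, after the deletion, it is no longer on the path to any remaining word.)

2

After clearing the end-marker at "hphhp", prune upward until reaching a node still needed by another word.
The suffix "hp" (2 nodes) is used only by "hphhp"; the node for "hph" still has the child "p", so pruning stops there.
Nodes removed: 2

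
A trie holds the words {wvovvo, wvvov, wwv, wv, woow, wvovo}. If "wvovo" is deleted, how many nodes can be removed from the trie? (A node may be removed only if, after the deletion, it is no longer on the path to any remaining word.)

Walk "wvovo" from the leaf back toward the root, removing each node that no remaining word uses.
The suffix "o" (1 node) is used only by "wvovo"; the node for "wvov" still has the child "v", so pruning stops there.
Nodes removed: 1

1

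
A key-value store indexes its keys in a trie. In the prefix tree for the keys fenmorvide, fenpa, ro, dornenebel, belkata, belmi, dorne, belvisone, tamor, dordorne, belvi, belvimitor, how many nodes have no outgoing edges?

Leaves are exactly the stored words that no other stored word extends.
Those words: "belkata", "belmi", "belvimitor", "belvisone", "dordorne", "dornenebel", "fenmorvide", "fenpa", "ro", "tamor"
Leaf count: 10

10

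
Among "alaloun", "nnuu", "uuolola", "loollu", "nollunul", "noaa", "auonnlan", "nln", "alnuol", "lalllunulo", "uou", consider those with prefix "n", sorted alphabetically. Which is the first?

nln

DFS of the "n" subtree visits, in order: "nln", "nnuu", "noaa", "nollunul"
The 1st is nln.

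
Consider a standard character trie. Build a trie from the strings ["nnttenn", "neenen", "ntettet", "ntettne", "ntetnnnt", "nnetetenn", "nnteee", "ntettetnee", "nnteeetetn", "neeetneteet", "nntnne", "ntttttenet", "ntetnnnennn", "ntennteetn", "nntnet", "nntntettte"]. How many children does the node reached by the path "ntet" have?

Walk "ntet" from the root, arriving at one node.
Distinct next characters after "ntet": n, t.
That node has 2 child edges.

2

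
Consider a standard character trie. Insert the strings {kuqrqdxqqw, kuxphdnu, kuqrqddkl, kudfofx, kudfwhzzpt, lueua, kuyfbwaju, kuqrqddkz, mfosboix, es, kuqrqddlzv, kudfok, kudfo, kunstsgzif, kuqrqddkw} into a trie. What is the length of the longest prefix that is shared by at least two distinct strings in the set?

8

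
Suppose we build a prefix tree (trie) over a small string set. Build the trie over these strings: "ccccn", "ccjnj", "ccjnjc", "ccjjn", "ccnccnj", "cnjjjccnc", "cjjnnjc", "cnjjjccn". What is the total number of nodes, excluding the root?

30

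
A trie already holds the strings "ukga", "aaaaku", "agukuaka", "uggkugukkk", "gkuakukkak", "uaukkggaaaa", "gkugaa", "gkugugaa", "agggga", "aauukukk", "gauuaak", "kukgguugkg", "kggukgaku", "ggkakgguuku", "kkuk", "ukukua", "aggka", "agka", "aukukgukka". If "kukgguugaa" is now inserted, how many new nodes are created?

2

"kukgguug" is already a path in the trie; the remaining "aa" must be added.
Each of the 2 remaining characters creates one node.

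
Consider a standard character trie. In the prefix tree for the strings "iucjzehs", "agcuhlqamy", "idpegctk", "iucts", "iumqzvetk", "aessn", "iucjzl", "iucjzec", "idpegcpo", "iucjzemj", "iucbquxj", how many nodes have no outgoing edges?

11

Leaves are exactly the stored words that no other stored word extends.
Those words: "aessn", "agcuhlqamy", "idpegcpo", "idpegctk", "iucbquxj", "iucjzec", "iucjzehs", "iucjzemj", "iucjzl", "iucts", "iumqzvetk"
Leaf count: 11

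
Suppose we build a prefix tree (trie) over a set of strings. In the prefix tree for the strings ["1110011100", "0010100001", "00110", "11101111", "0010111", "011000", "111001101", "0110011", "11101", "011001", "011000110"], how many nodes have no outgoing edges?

8

A leaf is a node with no children — equivalently, the end of a word that is not a proper prefix of any other stored word.
Those words: "0010100001", "0010111", "00110", "011000110", "0110011", "111001101", "1110011100", "11101111"
Leaf count: 8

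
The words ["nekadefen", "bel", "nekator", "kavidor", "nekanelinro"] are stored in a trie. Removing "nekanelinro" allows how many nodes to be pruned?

7

A node on "nekanelinro"'s path can go only if nothing else ends at it or branches off below it.
The suffix "nelinro" (7 nodes) is used only by "nekanelinro"; the node for "neka" still has the child "d", so pruning stops there.
Nodes removed: 7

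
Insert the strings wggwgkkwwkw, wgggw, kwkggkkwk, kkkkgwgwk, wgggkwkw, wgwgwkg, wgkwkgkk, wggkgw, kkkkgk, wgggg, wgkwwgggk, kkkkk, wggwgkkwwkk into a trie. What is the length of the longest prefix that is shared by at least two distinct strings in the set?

10

The deepest shared node is where two words last agree before diverging.
"wggwgkkwwkk" and "wggwgkkwwkw" agree on "wggwgkkwwk" (10 characters) before diverging; nothing deeper is shared.
Longest shared-prefix length: 10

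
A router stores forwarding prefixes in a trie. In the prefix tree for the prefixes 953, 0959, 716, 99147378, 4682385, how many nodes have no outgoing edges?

5

A leaf is a node with no children — equivalently, the end of a word that is not a proper prefix of any other stored word.
Those words: "0959", "4682385", "716", "953", "99147378"
Leaf count: 5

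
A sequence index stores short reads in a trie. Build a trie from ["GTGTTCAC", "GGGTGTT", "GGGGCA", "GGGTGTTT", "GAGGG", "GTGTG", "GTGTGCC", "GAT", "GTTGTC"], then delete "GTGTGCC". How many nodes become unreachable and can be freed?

Walk "GTGTGCC" from the leaf back toward the root, removing each node that no remaining word uses.
The suffix "CC" (2 nodes) is used only by "GTGTGCC"; "GTGTG" is itself a stored word, so pruning stops there.
Nodes removed: 2

2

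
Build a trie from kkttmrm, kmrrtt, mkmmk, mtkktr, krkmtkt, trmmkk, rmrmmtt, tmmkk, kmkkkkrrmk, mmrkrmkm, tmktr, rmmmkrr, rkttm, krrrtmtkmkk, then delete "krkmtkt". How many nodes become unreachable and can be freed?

5

Walk "krkmtkt" from the leaf back toward the root, removing each node that no remaining word uses.
The suffix "kmtkt" (5 nodes) is used only by "krkmtkt"; the node for "kr" still has the child "r", so pruning stops there.
Nodes removed: 5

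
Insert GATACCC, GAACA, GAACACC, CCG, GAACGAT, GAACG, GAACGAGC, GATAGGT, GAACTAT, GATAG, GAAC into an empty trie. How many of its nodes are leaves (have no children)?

Leaves are exactly the stored words that no other stored word extends.
Those words: "CCG", "GAACACC", "GAACGAGC", "GAACGAT", "GAACTAT", "GATACCC", "GATAGGT"
Leaf count: 7

7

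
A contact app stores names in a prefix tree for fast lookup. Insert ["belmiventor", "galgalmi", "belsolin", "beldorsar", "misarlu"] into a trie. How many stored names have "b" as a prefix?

Filter for entries beginning with "b":
Matches: "beldorsar", "belmiventor", "belsolin"
Count: 3

3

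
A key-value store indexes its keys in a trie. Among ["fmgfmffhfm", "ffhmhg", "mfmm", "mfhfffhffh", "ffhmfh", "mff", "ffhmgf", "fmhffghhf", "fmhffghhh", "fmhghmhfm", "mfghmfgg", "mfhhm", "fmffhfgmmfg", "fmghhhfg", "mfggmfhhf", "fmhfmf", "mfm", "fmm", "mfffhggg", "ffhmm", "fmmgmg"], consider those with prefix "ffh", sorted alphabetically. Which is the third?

ffhmhg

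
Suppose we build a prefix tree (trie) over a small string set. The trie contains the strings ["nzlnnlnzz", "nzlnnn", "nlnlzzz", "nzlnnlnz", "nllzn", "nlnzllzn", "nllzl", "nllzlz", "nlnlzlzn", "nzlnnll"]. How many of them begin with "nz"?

4

Walk to "nz"; the words in its subtree are exactly those with that prefix.
Matches: "nzlnnll", "nzlnnlnz", "nzlnnlnzz", "nzlnnn"
Count: 4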